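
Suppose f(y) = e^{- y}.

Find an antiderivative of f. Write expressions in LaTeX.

Differentiate the proposed F(y) back; it has to land on f(y) exactly.
Check: d/dy[- e^{- y}] = e^{- y} = f(y).

An antiderivative is F(y) = - e^{- y}.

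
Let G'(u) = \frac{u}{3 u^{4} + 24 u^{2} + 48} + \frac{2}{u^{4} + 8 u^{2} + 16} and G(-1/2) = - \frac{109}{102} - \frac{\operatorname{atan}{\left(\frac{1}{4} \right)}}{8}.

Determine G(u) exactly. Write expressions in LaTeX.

Integrate term by term and add the pieces.
A general antiderivative is \frac{3 u - 2}{12 u^{2} + 48} + \frac{\operatorname{atan}{\left(\frac{u}{2} \right)}}{8} + C.
The condition gives C = - \frac{109}{102} - \frac{\operatorname{atan}{\left(\frac{1}{4} \right)}}{8} - (- \frac{7}{102} - \frac{\operatorname{atan}{\left(\frac{1}{4} \right)}}{8}) = -1.
So G(u) = \frac{3 u - 2}{12 u^{2} + 48} + \frac{\operatorname{atan}{\left(\frac{u}{2} \right)}}{8} - 1.
Check: d/du[\frac{3 u - 2}{12 u^{2} + 48} + \frac{\operatorname{atan}{\left(\frac{u}{2} \right)}}{8} - 1] = \frac{u + 6}{3 u^{4} + 24 u^{2} + 48}, which equals G'(u).

G(u) = \frac{3 u - 2}{12 u^{2} + 48} + \frac{\operatorname{atan}{\left(\frac{u}{2} \right)}}{8} - 1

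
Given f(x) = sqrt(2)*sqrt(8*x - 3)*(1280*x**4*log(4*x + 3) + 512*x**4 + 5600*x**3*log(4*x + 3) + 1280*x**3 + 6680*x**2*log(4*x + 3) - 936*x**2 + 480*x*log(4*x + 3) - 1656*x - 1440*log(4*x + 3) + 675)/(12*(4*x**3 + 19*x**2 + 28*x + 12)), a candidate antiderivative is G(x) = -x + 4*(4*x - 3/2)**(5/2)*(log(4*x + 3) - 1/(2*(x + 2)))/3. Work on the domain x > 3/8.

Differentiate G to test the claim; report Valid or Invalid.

Invalid: d/dx[G] - f = -1, which is not 0.

d/dx[G] = (1280*sqrt(2)*x**4*sqrt(8*x - 3)*log(4*x + 3) + 512*sqrt(2)*x**4*sqrt(8*x - 3) + 5600*sqrt(2)*x**3*sqrt(8*x - 3)*log(4*x + 3) + 1280*sqrt(2)*x**3*sqrt(8*x - 3) - 48*x**3 + 6680*sqrt(2)*x**2*sqrt(8*x - 3)*log(4*x + 3) - 936*sqrt(2)*x**2*sqrt(8*x - 3) - 228*x**2 + 480*sqrt(2)*x*sqrt(8*x - 3)*log(4*x + 3) - 1656*sqrt(2)*x*sqrt(8*x - 3) - 336*x - 1440*sqrt(2)*sqrt(8*x - 3)*log(4*x + 3) + 675*sqrt(2)*sqrt(8*x - 3) - 144)/(48*x**3 + 228*x**2 + 336*x + 144)
d/dx[G] - f(x) = -1 != 0.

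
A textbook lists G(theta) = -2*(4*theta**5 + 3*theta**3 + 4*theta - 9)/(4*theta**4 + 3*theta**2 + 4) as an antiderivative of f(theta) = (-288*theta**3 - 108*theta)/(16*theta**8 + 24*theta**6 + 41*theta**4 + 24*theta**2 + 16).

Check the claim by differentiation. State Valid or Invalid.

d/dtheta[G] = (-32*theta**8 - 48*theta**6 - 82*theta**4 - 288*theta**3 - 48*theta**2 - 108*theta - 32)/(16*theta**8 + 24*theta**6 + 41*theta**4 + 24*theta**2 + 16)
d/dtheta[G] - f(theta) = -2 != 0.

Invalid: d/dtheta[G] - f = -2, which is not 0.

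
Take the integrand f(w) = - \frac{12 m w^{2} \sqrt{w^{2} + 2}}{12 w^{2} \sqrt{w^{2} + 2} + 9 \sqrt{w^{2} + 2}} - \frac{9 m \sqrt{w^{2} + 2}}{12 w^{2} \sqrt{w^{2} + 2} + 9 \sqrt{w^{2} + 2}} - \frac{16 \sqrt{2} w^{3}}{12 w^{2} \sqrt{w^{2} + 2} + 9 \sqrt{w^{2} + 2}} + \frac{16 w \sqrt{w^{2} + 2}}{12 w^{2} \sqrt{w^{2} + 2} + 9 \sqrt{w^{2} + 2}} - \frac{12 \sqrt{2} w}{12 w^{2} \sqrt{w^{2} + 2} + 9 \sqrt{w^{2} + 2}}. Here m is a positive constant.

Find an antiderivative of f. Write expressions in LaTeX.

The integrand splits into summands that can be handled one at a time.
Check: d/dw[- \frac{3 m w + 4 \sqrt{2} \sqrt{w^{2} + 2} - 2 \log{\left(4 w^{2} + 3 \right)}}{3}] = \frac{- 12 m w^{2} \sqrt{w^{2} + 2} - 9 m \sqrt{w^{2} + 2} - 16 \sqrt{2} w^{3} + 16 w \sqrt{w^{2} + 2} - 12 \sqrt{2} w}{12 w^{2} \sqrt{w^{2} + 2} + 9 \sqrt{w^{2} + 2}}, which equals f(w).

An antiderivative is F(w) = - \frac{3 m w + 4 \sqrt{2} \sqrt{w^{2} + 2} - 2 \log{\left(4 w^{2} + 3 \right)}}{3}.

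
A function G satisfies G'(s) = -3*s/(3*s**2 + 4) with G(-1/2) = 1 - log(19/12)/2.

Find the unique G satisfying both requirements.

The substitution u = s**2 + 4/3 works: G'(s) is exactly (dG/du)*(du/ds) for that inner function.
A general antiderivative is -log(s**2 + 4/3)/2 + C.
The condition gives C = 1 - log(19/12)/2 - (-log(19/12)/2) = 1.
So G(s) = (2 - log(s**2 + 4/3))/2.
Check: d/ds[(2 - log(s**2 + 4/3))/2] = -3*s/(3*s**2 + 4) = G'(s).

G(s) = (2 - log(s**2 + 4/3))/2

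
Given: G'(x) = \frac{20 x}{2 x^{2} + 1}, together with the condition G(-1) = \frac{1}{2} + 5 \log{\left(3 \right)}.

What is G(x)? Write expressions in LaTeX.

G'(x) matches the chain-rule pattern g'(h)*h' with inner function h(x) = 2 x^{2} + 1; substituting u = h(x) collapses the integral.
A general antiderivative is 5 \log{\left(2 x^{2} + 1 \right)} + C.
The condition gives C = \frac{1}{2} + 5 \log{\left(3 \right)} - (5 \log{\left(3 \right)}) = \frac{1}{2}.
So G(x) = 5 \log{\left(2 x^{2} + 1 \right)} + \frac{1}{2}.
Check: d/dx[5 \log{\left(2 x^{2} + 1 \right)} + \frac{1}{2}] = \frac{20 x}{2 x^{2} + 1} = G'(x).

G(x) = 5 \log{\left(2 x^{2} + 1 \right)} + \frac{1}{2}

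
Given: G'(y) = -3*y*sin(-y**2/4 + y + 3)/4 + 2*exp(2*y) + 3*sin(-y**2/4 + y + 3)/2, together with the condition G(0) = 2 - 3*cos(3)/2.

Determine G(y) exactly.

G(y) = exp(2*y) - 3*cos(-y**2/4 + y + 3)/2 + 1

The integrand splits into summands that can be handled one at a time.
A general antiderivative is exp(2*y) - 3*cos(-y**2/4 + y + 3)/2 + C.
The condition gives C = 2 - 3*cos(3)/2 - (1 - 3*cos(3)/2) = 1.
So G(y) = exp(2*y) - 3*cos(-y**2/4 + y + 3)/2 + 1.
Check: d/dy[exp(2*y) - 3*cos(-y**2/4 + y + 3)/2 + 1] = -3*y*sin(-y**2/4 + y + 3)/4 + 2*exp(2*y) + 3*sin(-y**2/4 + y + 3)/2 = G'(y).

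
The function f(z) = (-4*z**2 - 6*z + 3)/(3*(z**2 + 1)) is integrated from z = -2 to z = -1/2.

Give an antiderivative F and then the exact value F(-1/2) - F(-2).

Antiderivative: F(z) = -4*z/3 - log(z**2 + 1) + 7*atan(z)/3; value = -2 - 7*atan(1/2)/3 - log(5/4) + log(5) + 7*atan(2)/3

A candidate is checked by its d/dz: the result must match f(z).
F(z) = -4*z/3 - log(z**2 + 1) + 7*atan(z)/3 is an antiderivative of f.
Check: d/dz[-4*z/3 - log(z**2 + 1) + 7*atan(z)/3] = (-4*z**2 - 6*z + 3)/(3*z**2 + 3), which equals f(z).
F(-1/2) = -7*atan(1/2)/3 - log(5/4) + 2/3; F(-2) = -7*atan(2)/3 - log(5) + 8/3.
Integral = F(-1/2) - F(-2) = -2 - 7*atan(1/2)/3 - log(5/4) + log(5) + 7*atan(2)/3.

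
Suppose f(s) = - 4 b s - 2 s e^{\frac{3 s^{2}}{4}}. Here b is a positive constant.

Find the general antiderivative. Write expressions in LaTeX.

The integrand splits into summands that can be handled one at a time.
Check: d/ds[- 2 b s^{2} - \frac{4 e^{\frac{3 s^{2}}{4}}}{3}] = - 4 b s - 2 s e^{\frac{3 s^{2}}{4}} = f(s).

F(s) = - 2 b s^{2} - \frac{4 e^{\frac{3 s^{2}}{4}}}{3} + C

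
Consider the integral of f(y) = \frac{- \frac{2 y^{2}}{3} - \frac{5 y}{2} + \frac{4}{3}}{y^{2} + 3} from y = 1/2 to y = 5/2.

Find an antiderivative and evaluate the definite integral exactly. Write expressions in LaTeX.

Antiderivative: F(y) = - \frac{2 y}{3} - \frac{5 \log{\left(y^{2} + 3 \right)}}{4} + \frac{10 \sqrt{3} \operatorname{atan}{\left(\frac{\sqrt{3} y}{3} \right)}}{9}; value = - \frac{5 \log{\left(\frac{37}{4} \right)}}{4} - \frac{4}{3} - \frac{10 \sqrt{3} \operatorname{atan}{\left(\frac{\sqrt{3}}{6} \right)}}{9} + \frac{5 \log{\left(\frac{13}{4} \right)}}{4} + \frac{10 \sqrt{3} \operatorname{atan}{\left(\frac{5 \sqrt{3}}{6} \right)}}{9}

An antiderivative F(y) passes only if d/dy[F] lands on f(y) exactly.
F(y) = - \frac{2 y}{3} - \frac{5 \log{\left(y^{2} + 3 \right)}}{4} + \frac{10 \sqrt{3} \operatorname{atan}{\left(\frac{\sqrt{3} y}{3} \right)}}{9} is an antiderivative of f.
Check: d/dy[- \frac{2 y}{3} - \frac{5 \log{\left(y^{2} + 3 \right)}}{4} + \frac{10 \sqrt{3} \operatorname{atan}{\left(\frac{\sqrt{3} y}{3} \right)}}{9}] = \frac{- 4 y^{2} - 15 y + 8}{6 y^{2} + 18}, which equals f(y).
F(5/2) = - \frac{5 \log{\left(\frac{37}{4} \right)}}{4} - \frac{5}{3} + \frac{10 \sqrt{3} \operatorname{atan}{\left(\frac{5 \sqrt{3}}{6} \right)}}{9}; F(1/2) = - \frac{5 \log{\left(\frac{13}{4} \right)}}{4} - \frac{1}{3} + \frac{10 \sqrt{3} \operatorname{atan}{\left(\frac{\sqrt{3}}{6} \right)}}{9}.
Integral = F(5/2) - F(1/2) = - \frac{5 \log{\left(\frac{37}{4} \right)}}{4} - \frac{4}{3} - \frac{10 \sqrt{3} \operatorname{atan}{\left(\frac{\sqrt{3}}{6} \right)}}{9} + \frac{5 \log{\left(\frac{13}{4} \right)}}{4} + \frac{10 \sqrt{3} \operatorname{atan}{\left(\frac{5 \sqrt{3}}{6} \right)}}{9}.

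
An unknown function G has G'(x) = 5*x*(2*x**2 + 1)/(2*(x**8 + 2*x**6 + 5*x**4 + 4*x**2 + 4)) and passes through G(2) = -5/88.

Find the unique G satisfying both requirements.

The substitution u = x**4 + x**2 + 2 works: G'(x) is exactly (dG/du)*(du/dx) for that inner function.
A general antiderivative is -5/(4*(x**4 + x**2 + 2)) + C.
The condition gives C = -5/88 - (-5/88) = 0.
So G(x) = -5/(4*(x**4 + x**2 + 2)).
Check: d/dx[-5/(4*(x**4 + x**2 + 2))] = (10*x**3 + 5*x)/(2*x**8 + 4*x**6 + 10*x**4 + 8*x**2 + 8), which equals G'(x).

G(x) = -5/(4*(x**4 + x**2 + 2))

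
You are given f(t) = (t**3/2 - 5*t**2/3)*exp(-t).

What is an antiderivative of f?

Recognize the product-rule pattern: f = u'v + uv' with u = -t**3/2 + t**2/6 + t/3 + 1/3, v = exp(-t), so integration by parts undoes it.
Check: d/dt[(-3*t**3 + t**2 + 2*t + 2)*exp(-t)/6] = (3*t**3 - 10*t**2)*exp(-t)/6, which equals f(t).

An antiderivative is F(t) = (-3*t**3 + t**2 + 2*t + 2)*exp(-t)/6.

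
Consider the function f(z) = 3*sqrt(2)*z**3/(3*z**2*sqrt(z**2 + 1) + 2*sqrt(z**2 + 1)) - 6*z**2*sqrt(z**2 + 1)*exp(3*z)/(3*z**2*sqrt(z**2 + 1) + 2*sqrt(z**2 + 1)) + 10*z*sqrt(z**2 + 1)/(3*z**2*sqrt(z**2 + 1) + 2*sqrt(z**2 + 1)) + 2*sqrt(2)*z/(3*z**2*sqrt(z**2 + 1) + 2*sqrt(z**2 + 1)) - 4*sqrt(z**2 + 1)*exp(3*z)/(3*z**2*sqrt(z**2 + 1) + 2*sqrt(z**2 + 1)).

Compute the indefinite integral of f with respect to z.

F(z) = (3*sqrt(2)*sqrt(z**2 + 1) - 2*exp(3*z) + 5*log(3*z**2/2 + 1))/3 + C

Integrate term by term and add the pieces.
Check: d/dz[(3*sqrt(2)*sqrt(z**2 + 1) - 2*exp(3*z) + 5*log(3*z**2/2 + 1))/3] = (3*sqrt(2)*z**3 - 6*z**2*sqrt(z**2 + 1)*exp(3*z) + 10*z*sqrt(z**2 + 1) + 2*sqrt(2)*z - 4*sqrt(z**2 + 1)*exp(3*z))/(3*z**2*sqrt(z**2 + 1) + 2*sqrt(z**2 + 1)), which equals f(z).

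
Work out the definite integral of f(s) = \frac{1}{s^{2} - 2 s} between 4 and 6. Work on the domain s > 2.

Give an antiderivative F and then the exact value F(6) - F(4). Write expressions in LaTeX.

Antiderivative: F(s) = - \frac{\log{\left(s \right)}}{2} + \frac{\log{\left(s - 2 \right)}}{2}; value = - \frac{\log{\left(6 \right)}}{2} - \frac{\log{\left(2 \right)}}{2} + \log{\left(4 \right)}

Factor the denominator (s \left(s - 2\right)) and decompose: f = \frac{1}{2 \left(s - 2\right)} - \frac{1}{2 s}; each piece integrates to a log, atan, or power term.
F(s) = - \frac{\log{\left(s \right)}}{2} + \frac{\log{\left(s - 2 \right)}}{2} is an antiderivative of f.
Check: d/ds[- \frac{\log{\left(s \right)}}{2} + \frac{\log{\left(s - 2 \right)}}{2}] = \frac{1}{s^{2} - 2 s} = f(s).
F(6) = - \frac{\log{\left(6 \right)}}{2} + \frac{\log{\left(4 \right)}}{2}; F(4) = - \frac{\log{\left(4 \right)}}{2} + \frac{\log{\left(2 \right)}}{2}.
Integral = F(6) - F(4) = - \frac{\log{\left(6 \right)}}{2} - \frac{\log{\left(2 \right)}}{2} + \log{\left(4 \right)}.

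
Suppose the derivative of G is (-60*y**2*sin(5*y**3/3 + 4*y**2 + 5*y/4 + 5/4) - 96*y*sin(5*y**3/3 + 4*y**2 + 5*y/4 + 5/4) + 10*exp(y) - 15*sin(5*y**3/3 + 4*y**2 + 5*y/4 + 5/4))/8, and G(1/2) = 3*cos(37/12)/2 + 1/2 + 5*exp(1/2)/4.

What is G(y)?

Check a candidate G(y) by differentiating: d/dy[G] must match the given G'(y).
A general antiderivative is 5*exp(y)/4 + 3*cos(5*y**3/3 + 4*y**2 + 5*y/4 + 5/4)/2 + C.
The condition gives C = 3*cos(37/12)/2 + 1/2 + 5*exp(1/2)/4 - (3*cos(37/12)/2 + 5*exp(1/2)/4) = 1/2.
So G(y) = (5*exp(y) + 6*cos(5*y**3/3 + 4*y**2 + 5*y/4 + 5/4) + 2)/4.
Check: d/dy[(5*exp(y) + 6*cos(5*y**3/3 + 4*y**2 + 5*y/4 + 5/4) + 2)/4] = -15*y**2*sin(5*y**3/3 + 4*y**2 + 5*y/4 + 5/4)/2 - 12*y*sin(5*y**3/3 + 4*y**2 + 5*y/4 + 5/4) + 5*exp(y)/4 - 15*sin(5*y**3/3 + 4*y**2 + 5*y/4 + 5/4)/8, which equals G'(y).

G(y) = (5*exp(y) + 6*cos(5*y**3/3 + 4*y**2 + 5*y/4 + 5/4) + 2)/4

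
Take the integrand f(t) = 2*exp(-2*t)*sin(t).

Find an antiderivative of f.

Recover f(t) by differentiating a candidate F(t); any mismatch rules it out.
Check: d/dt[-2*(2*sin(t) + cos(t))*exp(-2*t)/5] = 2*exp(-2*t)*sin(t) = f(t).

An antiderivative is F(t) = -2*(2*sin(t) + cos(t))*exp(-2*t)/5.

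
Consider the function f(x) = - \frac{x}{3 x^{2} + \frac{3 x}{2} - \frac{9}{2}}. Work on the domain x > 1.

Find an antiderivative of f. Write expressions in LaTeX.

An antiderivative is F(x) = \frac{- 2 \log{\left(x - 1 \right)} - 3 \log{\left(x + \frac{3}{2} \right)}}{15}.

Factor the denominator (3 \left(x - 1\right) \left(2 x + 3\right)) and decompose: f = - \frac{2}{5 \left(2 x + 3\right)} - \frac{2}{15 \left(x - 1\right)}; each piece integrates to a log, atan, or power term.
Check: d/dx[\frac{- 2 \log{\left(x - 1 \right)} - 3 \log{\left(x + \frac{3}{2} \right)}}{15}] = - \frac{2 x}{6 x^{2} + 3 x - 9}, which equals f(x).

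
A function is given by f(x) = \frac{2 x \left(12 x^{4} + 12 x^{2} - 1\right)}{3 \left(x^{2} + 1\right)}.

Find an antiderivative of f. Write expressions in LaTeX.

An antiderivative is F(x) = 2 x^{4} - \frac{\log{\left(x^{2} + 1 \right)}}{3}.

Any candidate F(x) must reproduce f(x) exactly when differentiated.
Check: d/dx[2 x^{4} - \frac{\log{\left(x^{2} + 1 \right)}}{3}] = \frac{24 x^{5} + 24 x^{3} - 2 x}{3 x^{2} + 3}, which equals f(x).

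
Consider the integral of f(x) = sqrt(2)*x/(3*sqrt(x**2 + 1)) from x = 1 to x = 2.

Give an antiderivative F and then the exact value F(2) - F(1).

The substitution u = 2*x**2 + 2 works: f is exactly (dF/du)*(du/dx) for that inner function.
F(x) = sqrt(2)*sqrt(x**2 + 1)/3 is an antiderivative of f.
Check: d/dx[sqrt(2)*sqrt(x**2 + 1)/3] = sqrt(2)*x/(3*sqrt(x**2 + 1)) = f(x).
F(2) = sqrt(10)/3; F(1) = 2/3.
Integral = F(2) - F(1) = -2/3 + sqrt(10)/3.

Antiderivative: F(x) = sqrt(2)*sqrt(x**2 + 1)/3; value = -2/3 + sqrt(10)/3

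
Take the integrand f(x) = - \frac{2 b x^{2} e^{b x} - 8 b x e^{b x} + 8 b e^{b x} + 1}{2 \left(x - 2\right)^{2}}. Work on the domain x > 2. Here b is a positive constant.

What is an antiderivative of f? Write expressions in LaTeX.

An antiderivative is F(x) = - e^{b x} + \frac{1}{2 x - 4}.

Check any antiderivative F(x) by computing F'(x) and comparing it with f(x).
Check: d/dx[- e^{b x} + \frac{1}{2 x - 4}] = \frac{- 2 b x^{2} e^{b x} + 8 b x e^{b x} - 8 b e^{b x} - 1}{2 x^{2} - 8 x + 8}, which equals f(x).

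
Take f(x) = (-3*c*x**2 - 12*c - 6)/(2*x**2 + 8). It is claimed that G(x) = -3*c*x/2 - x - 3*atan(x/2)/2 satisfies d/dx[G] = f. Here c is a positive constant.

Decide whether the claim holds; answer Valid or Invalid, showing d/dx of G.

Invalid: d/dx[G] - f = -1, which is not 0.

d/dx[G] = (-3*c*x**2 - 12*c - 2*x**2 - 14)/(2*x**2 + 8)
d/dx[G] - f(x) = -1 != 0.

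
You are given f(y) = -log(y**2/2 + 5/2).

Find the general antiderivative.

F(y) = -y*log(y**2/2 + 5/2) + 2*y - 2*sqrt(5)*atan(sqrt(5)*y/5) + C

Since d/dy undoes antidifferentiation here, F'(y) = f(y) is required of F(y).
Check: d/dy[-y*log(y**2/2 + 5/2) + 2*y - 2*sqrt(5)*atan(sqrt(5)*y/5)] = -log(y**2 + 5) + log(2), which equals f(y).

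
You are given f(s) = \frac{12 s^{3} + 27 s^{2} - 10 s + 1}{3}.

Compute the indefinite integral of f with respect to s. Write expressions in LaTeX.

F(s) = s^{4} + 3 s^{3} - \frac{5 s^{2}}{3} + \frac{s}{3} + C

An antiderivative F(s) passes only if d/ds[F] lands on f(s) exactly.
Check: d/ds[s^{4} + 3 s^{3} - \frac{5 s^{2}}{3} + \frac{s}{3}] = 4 s^{3} + 9 s^{2} - \frac{10 s}{3} + \frac{1}{3}, which equals f(s).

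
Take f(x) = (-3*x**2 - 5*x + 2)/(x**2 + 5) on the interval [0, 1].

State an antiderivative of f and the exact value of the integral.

Antiderivative: F(x) = -(30*x + 25*log(x**2 + 5) - 34*sqrt(5)*atan(sqrt(5)*x/5))/10; value = -5*log(6)/2 - 3 + 17*sqrt(5)*atan(sqrt(5)/5)/5 + 5*log(5)/2

Check any antiderivative F(x) by computing F'(x) and comparing it with f(x).
F(x) = -(30*x + 25*log(x**2 + 5) - 34*sqrt(5)*atan(sqrt(5)*x/5))/10 is an antiderivative of f.
Check: d/dx[-(30*x + 25*log(x**2 + 5) - 34*sqrt(5)*atan(sqrt(5)*x/5))/10] = (-3*x**2 - 5*x + 2)/(x**2 + 5) = f(x).
F(1) = -5*log(6)/2 - 3 + 17*sqrt(5)*atan(sqrt(5)/5)/5; F(0) = -5*log(5)/2.
Integral = F(1) - F(0) = -5*log(6)/2 - 3 + 17*sqrt(5)*atan(sqrt(5)/5)/5 + 5*log(5)/2.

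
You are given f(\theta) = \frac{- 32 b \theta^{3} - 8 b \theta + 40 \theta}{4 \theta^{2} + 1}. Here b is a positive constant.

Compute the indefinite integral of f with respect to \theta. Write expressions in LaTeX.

F(\theta) = - 4 b \theta^{2} + 5 \log{\left(4 \theta^{2} + 1 \right)} + C

Check any antiderivative F(\theta) by computing F'(\theta) and comparing it with f(\theta).
Check: d/d\theta[- 4 b \theta^{2} + 5 \log{\left(4 \theta^{2} + 1 \right)}] = \frac{- 32 b \theta^{3} - 8 b \theta + 40 \theta}{4 \theta^{2} + 1} = f(\theta).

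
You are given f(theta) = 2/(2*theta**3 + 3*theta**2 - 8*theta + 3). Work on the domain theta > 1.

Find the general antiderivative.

Factor the denominator ((theta - 1)*(theta + 3)*(2*theta - 1)) and decompose: f = -8/(7*(2*theta - 1)) + 1/(14*(theta + 3)) + 1/(2*(theta - 1)); each piece integrates to a log, atan, or power term.
Check: d/dtheta[log(theta - 1)/2 - 4*log(theta - 1/2)/7 + log(theta + 3)/14] = 2/(2*theta**3 + 3*theta**2 - 8*theta + 3) = f(theta).

F(theta) = log(theta - 1)/2 - 4*log(theta - 1/2)/7 + log(theta + 3)/14 + C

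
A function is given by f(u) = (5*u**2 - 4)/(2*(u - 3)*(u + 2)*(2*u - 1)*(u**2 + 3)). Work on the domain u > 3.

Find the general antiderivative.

F(u) = 41*log(u - 3)/600 + 11*log(u - 1/2)/325 + 8*log(u + 2)/175 - 323*log(u**2 + 3)/4368 - 95*sqrt(3)*atan(sqrt(3)*u/3)/2184 + C

The denominator factors as 2*(u - 3)*(u + 2)*(2*u - 1)*(u**2 + 3); partial fractions split f into directly integrable pieces: -19*(17*u + 15)/(2184*(u**2 + 3)) + 22/(325*(2*u - 1)) + 8/(175*(u + 2)) + 41/(600*(u - 3)).
Check: d/du[41*log(u - 3)/600 + 11*log(u - 1/2)/325 + 8*log(u + 2)/175 - 323*log(u**2 + 3)/4368 - 95*sqrt(3)*atan(sqrt(3)*u/3)/2184] = (5*u**2 - 4)/(4*u**5 - 6*u**4 - 10*u**3 - 6*u**2 - 66*u + 36), which equals f(u).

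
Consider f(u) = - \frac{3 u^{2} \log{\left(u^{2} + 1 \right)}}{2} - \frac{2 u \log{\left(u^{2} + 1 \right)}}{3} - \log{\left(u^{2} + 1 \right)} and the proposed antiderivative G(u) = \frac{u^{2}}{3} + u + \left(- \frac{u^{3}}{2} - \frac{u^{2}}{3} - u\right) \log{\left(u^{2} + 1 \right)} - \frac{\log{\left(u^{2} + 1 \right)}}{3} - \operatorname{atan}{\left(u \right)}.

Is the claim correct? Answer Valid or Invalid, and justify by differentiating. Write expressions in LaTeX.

d/du[G] = - \frac{3 u^{2} \log{\left(u^{2} + 1 \right)}}{2} - u^{2} - \frac{2 u \log{\left(u^{2} + 1 \right)}}{3} - \log{\left(u^{2} + 1 \right)}
d/du[G] - f(u) = - u^{2} != 0.

Invalid: d/du[G] - f = - u^{2}, which is not 0.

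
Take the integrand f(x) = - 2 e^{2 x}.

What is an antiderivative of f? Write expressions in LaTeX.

An antiderivative is F(x) = - e^{2 x}.

An antiderivative F(x) passes only if d/dx[F] lands on f(x) exactly.
Check: d/dx[- e^{2 x}] = - 2 e^{2 x} = f(x).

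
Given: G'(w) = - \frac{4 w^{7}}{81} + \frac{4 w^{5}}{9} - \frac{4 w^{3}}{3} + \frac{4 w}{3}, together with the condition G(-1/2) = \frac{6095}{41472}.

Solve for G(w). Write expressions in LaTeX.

G'(w) matches the chain-rule pattern g'(h)*h' with inner function h(w) = \frac{w^{2}}{3} - 1; substituting u = h(w) collapses the integral.
A general antiderivative is - \frac{\left(\frac{w^{2}}{3} - 1\right)^{4}}{2} + C.
The condition gives C = \frac{6095}{41472} - (- \frac{14641}{41472}) = \frac{1}{2}.
So G(w) = \frac{1}{2} - \frac{\left(\frac{w^{2}}{3} - 1\right)^{4}}{2}.
Check: d/dw[\frac{1}{2} - \frac{\left(\frac{w^{2}}{3} - 1\right)^{4}}{2}] = - \frac{4 w^{7}}{81} + \frac{4 w^{5}}{9} - \frac{4 w^{3}}{3} + \frac{4 w}{3} = G'(w).

G(w) = \frac{1}{2} - \frac{\left(\frac{w^{2}}{3} - 1\right)^{4}}{2}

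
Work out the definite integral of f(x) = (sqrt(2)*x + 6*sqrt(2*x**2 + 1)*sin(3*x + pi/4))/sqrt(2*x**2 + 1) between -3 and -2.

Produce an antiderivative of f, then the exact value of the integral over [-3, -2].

Differentiate the proposed F(x) back; it has to land on f(x) exactly.
F(x) = sqrt(4*x**2 + 2)/2 - 2*cos(3*x + pi/4) is an antiderivative of f.
Check: d/dx[sqrt(4*x**2 + 2)/2 - 2*cos(3*x + pi/4)] = (sqrt(2)*x + 6*sqrt(2*x**2 + 1)*sin(3*x + pi/4))/sqrt(2*x**2 + 1) = f(x).
F(-2) = -2*sin(pi/4 + 6) + 3*sqrt(2)/2; F(-3) = -2*sin(pi/4 + 9) + sqrt(38)/2.
Integral = F(-2) - F(-3) = -sqrt(38)/2 - 2*sin(pi/4 + 6) + 2*sin(pi/4 + 9) + 3*sqrt(2)/2.

Antiderivative: F(x) = sqrt(4*x**2 + 2)/2 - 2*cos(3*x + pi/4); value = -sqrt(38)/2 - 2*sin(pi/4 + 6) + 2*sin(pi/4 + 9) + 3*sqrt(2)/2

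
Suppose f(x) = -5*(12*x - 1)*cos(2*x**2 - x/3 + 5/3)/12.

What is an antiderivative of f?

An antiderivative is F(x) = -5*sin(2*x**2 - x/3 + 5/3)/4.

f matches the chain-rule pattern g'(h)*h' with inner function h(x) = 2*x**2 - x/3 + 5/3; substituting u = h(x) collapses the integral.
Check: d/dx[-5*sin(2*x**2 - x/3 + 5/3)/4] = -5*x*cos(2*x**2 - x/3 + 5/3) + 5*cos(2*x**2 - x/3 + 5/3)/12, which equals f(x).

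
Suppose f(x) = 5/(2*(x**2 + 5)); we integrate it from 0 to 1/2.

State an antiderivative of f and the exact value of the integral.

For F(x) to be correct the identity F'(x) - f(x) = 0 must hold.
F(x) = sqrt(5)*atan(sqrt(5)*x/5)/2 is an antiderivative of f.
Check: d/dx[sqrt(5)*atan(sqrt(5)*x/5)/2] = 5/(2*x**2 + 10), which equals f(x).
F(1/2) = sqrt(5)*atan(sqrt(5)/10)/2; F(0) = 0.
Integral = F(1/2) - F(0) = sqrt(5)*atan(sqrt(5)/10)/2.

Antiderivative: F(x) = sqrt(5)*atan(sqrt(5)*x/5)/2; value = sqrt(5)*atan(sqrt(5)/10)/2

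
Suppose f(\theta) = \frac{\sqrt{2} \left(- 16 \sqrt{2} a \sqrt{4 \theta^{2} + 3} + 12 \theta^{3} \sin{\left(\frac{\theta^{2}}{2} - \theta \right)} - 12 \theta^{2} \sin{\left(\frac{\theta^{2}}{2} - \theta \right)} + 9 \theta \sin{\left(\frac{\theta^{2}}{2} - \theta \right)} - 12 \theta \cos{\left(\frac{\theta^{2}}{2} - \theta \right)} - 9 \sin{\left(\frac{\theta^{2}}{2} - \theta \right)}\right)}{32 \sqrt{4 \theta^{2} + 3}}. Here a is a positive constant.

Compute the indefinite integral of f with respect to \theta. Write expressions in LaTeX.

A candidate is checked by its d/d\theta: the result must match f(\theta).
Check: d/d\theta[\frac{\sqrt{2} \left(- 16 \sqrt{2} a \theta - 3 \sqrt{4 \theta^{2} + 3} \cos{\left(\frac{\theta^{2}}{2} - \theta \right)}\right)}{32}] = \frac{- 32 a \sqrt{4 \theta^{2} + 3} + 12 \sqrt{2} \theta^{3} \sin{\left(\frac{\theta^{2}}{2} - \theta \right)} - 12 \sqrt{2} \theta^{2} \sin{\left(\frac{\theta^{2}}{2} - \theta \right)} + 9 \sqrt{2} \theta \sin{\left(\frac{\theta^{2}}{2} - \theta \right)} - 12 \sqrt{2} \theta \cos{\left(\frac{\theta^{2}}{2} - \theta \right)} - 9 \sqrt{2} \sin{\left(\frac{\theta^{2}}{2} - \theta \right)}}{32 \sqrt{4 \theta^{2} + 3}}, which equals f(\theta).

F(\theta) = \frac{\sqrt{2} \left(- 16 \sqrt{2} a \theta - 3 \sqrt{4 \theta^{2} + 3} \cos{\left(\frac{\theta^{2}}{2} - \theta \right)}\right)}{32} + C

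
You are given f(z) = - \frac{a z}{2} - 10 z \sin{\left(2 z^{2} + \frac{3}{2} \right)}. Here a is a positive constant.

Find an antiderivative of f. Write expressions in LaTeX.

Integrate term by term and add the pieces.
Check: d/dz[\frac{- a z^{2} + 10 \cos{\left(2 z^{2} + \frac{3}{2} \right)}}{4}] = - \frac{a z}{2} - 10 z \sin{\left(2 z^{2} + \frac{3}{2} \right)} = f(z).

An antiderivative is F(z) = \frac{- a z^{2} + 10 \cos{\left(2 z^{2} + \frac{3}{2} \right)}}{4}.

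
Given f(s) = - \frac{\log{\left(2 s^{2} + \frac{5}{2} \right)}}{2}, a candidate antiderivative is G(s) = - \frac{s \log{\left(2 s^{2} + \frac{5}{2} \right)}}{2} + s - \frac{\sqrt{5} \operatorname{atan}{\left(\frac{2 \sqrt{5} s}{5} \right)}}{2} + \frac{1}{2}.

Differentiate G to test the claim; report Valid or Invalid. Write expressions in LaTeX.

Valid. The derivative of G reproduces f.

d/ds[G] = - \frac{\log{\left(2 s^{2} + \frac{5}{2} \right)}}{2}
This equals f(s) exactly, so the claim holds.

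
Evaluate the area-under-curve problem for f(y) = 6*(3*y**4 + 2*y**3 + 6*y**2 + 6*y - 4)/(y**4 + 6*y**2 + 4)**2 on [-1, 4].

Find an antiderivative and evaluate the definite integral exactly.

Antiderivative: F(y) = (-2*y - 1)/(y**4/3 + 2*y**2 + 4/3); value = -1365/3916

Recognize the product-rule pattern: f = u'v + uv' with u = 1/(y**4/3 + 2*y**2 + 4/3), v = -2*y - 1, so integration by parts undoes it.
F(y) = (-2*y - 1)/(y**4/3 + 2*y**2 + 4/3) is an antiderivative of f.
Check: d/dy[(-2*y - 1)/(y**4/3 + 2*y**2 + 4/3)] = (18*y**4 + 12*y**3 + 36*y**2 + 36*y - 24)/(y**8 + 12*y**6 + 44*y**4 + 48*y**2 + 16), which equals f(y).
F(4) = -27/356; F(-1) = 3/11.
Integral = F(4) - F(-1) = -1365/3916.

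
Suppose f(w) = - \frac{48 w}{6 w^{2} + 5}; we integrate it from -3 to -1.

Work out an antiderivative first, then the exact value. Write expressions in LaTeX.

The substitution u = 2 w^{2} + \frac{5}{3} works: f is exactly (dF/du)*(du/dw) for that inner function.
F(w) = - 4 \log{\left(2 w^{2} + \frac{5}{3} \right)} is an antiderivative of f.
Check: d/dw[- 4 \log{\left(2 w^{2} + \frac{5}{3} \right)}] = - \frac{48 w}{6 w^{2} + 5} = f(w).
F(-1) = - 4 \log{\left(\frac{11}{3} \right)}; F(-3) = - 4 \log{\left(\frac{59}{3} \right)}.
Integral = F(-1) - F(-3) = - 4 \log{\left(\frac{11}{3} \right)} + 4 \log{\left(\frac{59}{3} \right)}.

Antiderivative: F(w) = - 4 \log{\left(2 w^{2} + \frac{5}{3} \right)}; value = - 4 \log{\left(\frac{11}{3} \right)} + 4 \log{\left(\frac{59}{3} \right)}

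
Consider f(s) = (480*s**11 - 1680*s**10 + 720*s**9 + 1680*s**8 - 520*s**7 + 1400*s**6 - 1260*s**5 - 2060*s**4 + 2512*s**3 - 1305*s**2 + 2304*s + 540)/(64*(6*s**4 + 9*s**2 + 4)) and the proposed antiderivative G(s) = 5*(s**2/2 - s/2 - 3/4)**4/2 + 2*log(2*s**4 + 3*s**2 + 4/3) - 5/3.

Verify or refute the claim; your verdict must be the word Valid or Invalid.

Valid. The derivative of G reproduces f.

d/ds[G] = (480*s**11 - 1680*s**10 + 720*s**9 + 1680*s**8 - 520*s**7 + 1400*s**6 - 1260*s**5 - 2060*s**4 + 2512*s**3 - 1305*s**2 + 2304*s + 540)/(384*s**4 + 576*s**2 + 256)
This equals f(s) exactly, so the claim holds.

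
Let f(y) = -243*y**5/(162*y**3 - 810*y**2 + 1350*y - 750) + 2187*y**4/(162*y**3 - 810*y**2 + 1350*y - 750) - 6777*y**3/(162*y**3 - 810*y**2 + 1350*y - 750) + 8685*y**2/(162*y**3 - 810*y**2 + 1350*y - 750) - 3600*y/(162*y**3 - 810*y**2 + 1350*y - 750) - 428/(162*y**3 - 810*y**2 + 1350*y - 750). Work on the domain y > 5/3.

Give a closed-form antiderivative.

An antiderivative is F(y) = (-27*y**5 + 252*y**4 - 579*y**3 + 249*y**2 + 370*y - 237)/(54*y**2 - 180*y + 150).

The integrand splits into summands that can be handled one at a time.
Check: d/dy[(-27*y**5 + 252*y**4 - 579*y**3 + 249*y**2 + 370*y - 237)/(54*y**2 - 180*y + 150)] = (-243*y**5 + 2187*y**4 - 6777*y**3 + 8685*y**2 - 3600*y - 428)/(162*y**3 - 810*y**2 + 1350*y - 750), which equals f(y).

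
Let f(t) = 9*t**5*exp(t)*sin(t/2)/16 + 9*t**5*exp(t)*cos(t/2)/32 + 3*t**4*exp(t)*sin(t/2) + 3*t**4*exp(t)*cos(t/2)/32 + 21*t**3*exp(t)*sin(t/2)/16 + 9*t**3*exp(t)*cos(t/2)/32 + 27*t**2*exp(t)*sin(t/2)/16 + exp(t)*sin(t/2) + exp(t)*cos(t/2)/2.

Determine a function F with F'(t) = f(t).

The integrand splits into summands that can be handled one at a time.
Check: d/dt[3*(3*t**5/4 + t**4/4 + 3*t**3/4 + 4/3)*exp(t)*sin(t/2)/4] = 9*t**5*exp(t)*sin(t/2)/16 + 9*t**5*exp(t)*cos(t/2)/32 + 3*t**4*exp(t)*sin(t/2) + 3*t**4*exp(t)*cos(t/2)/32 + 21*t**3*exp(t)*sin(t/2)/16 + 9*t**3*exp(t)*cos(t/2)/32 + 27*t**2*exp(t)*sin(t/2)/16 + exp(t)*sin(t/2) + exp(t)*cos(t/2)/2 = f(t).

An antiderivative is F(t) = 3*(3*t**5/4 + t**4/4 + 3*t**3/4 + 4/3)*exp(t)*sin(t/2)/4.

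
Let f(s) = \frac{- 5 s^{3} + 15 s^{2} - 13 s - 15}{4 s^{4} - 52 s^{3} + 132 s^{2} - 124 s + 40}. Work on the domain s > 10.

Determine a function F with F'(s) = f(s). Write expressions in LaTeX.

An antiderivative is F(s) = \frac{- 5 \left(s - 1\right)^{2} \log{\left(\frac{s}{2} - 5 \right)} - 1}{4 \left(s - 1\right)^{2}}.

Recover f(s) by differentiating a candidate F(s); any mismatch rules it out.
Check: d/ds[\frac{- 5 \left(s - 1\right)^{2} \log{\left(\frac{s}{2} - 5 \right)} - 1}{4 \left(s - 1\right)^{2}}] = \frac{- 5 s^{3} + 15 s^{2} - 13 s - 15}{4 s^{4} - 52 s^{3} + 132 s^{2} - 124 s + 40} = f(s).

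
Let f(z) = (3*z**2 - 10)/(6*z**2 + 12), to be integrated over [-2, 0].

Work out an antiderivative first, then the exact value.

Antiderivative: F(z) = z/2 - 4*sqrt(2)*atan(sqrt(2)*z/2)/3; value = -4*sqrt(2)*atan(sqrt(2))/3 + 1

Check any antiderivative F(z) by computing F'(z) and comparing it with f(z).
F(z) = z/2 - 4*sqrt(2)*atan(sqrt(2)*z/2)/3 is an antiderivative of f.
Check: d/dz[z/2 - 4*sqrt(2)*atan(sqrt(2)*z/2)/3] = (3*z**2 - 10)/(6*z**2 + 12) = f(z).
F(0) = 0; F(-2) = -1 + 4*sqrt(2)*atan(sqrt(2))/3.
Integral = F(0) - F(-2) = -4*sqrt(2)*atan(sqrt(2))/3 + 1.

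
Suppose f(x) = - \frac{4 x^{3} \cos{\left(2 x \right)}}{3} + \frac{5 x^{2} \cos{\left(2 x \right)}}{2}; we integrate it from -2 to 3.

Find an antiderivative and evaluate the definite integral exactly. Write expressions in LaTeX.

Integrate term by term and add the pieces.
F(x) = - \frac{16 x^{3} \sin{\left(2 x \right)} - 30 x^{2} \sin{\left(2 x \right)} + 24 x^{2} \cos{\left(2 x \right)} - 24 x \sin{\left(2 x \right)} - 30 x \cos{\left(2 x \right)} + 15 \sin{\left(2 x \right)} - 12 \cos{\left(2 x \right)}}{24} is an antiderivative of f.
Check: d/dx[- \frac{16 x^{3} \sin{\left(2 x \right)} - 30 x^{2} \sin{\left(2 x \right)} + 24 x^{2} \cos{\left(2 x \right)} - 24 x \sin{\left(2 x \right)} - 30 x \cos{\left(2 x \right)} + 15 \sin{\left(2 x \right)} - 12 \cos{\left(2 x \right)}}{24}] = - \frac{4 x^{3} \cos{\left(2 x \right)}}{3} + \frac{5 x^{2} \cos{\left(2 x \right)}}{2} = f(x).
F(3) = - \frac{19 \cos{\left(6 \right)}}{4} - \frac{35 \sin{\left(6 \right)}}{8}; F(-2) = - 6 \cos{\left(4 \right)} - \frac{185 \sin{\left(4 \right)}}{24}.
Integral = F(3) - F(-2) = \frac{185 \sin{\left(4 \right)}}{24} - \frac{19 \cos{\left(6 \right)}}{4} + 6 \cos{\left(4 \right)} - \frac{35 \sin{\left(6 \right)}}{8}.

Antiderivative: F(x) = - \frac{16 x^{3} \sin{\left(2 x \right)} - 30 x^{2} \sin{\left(2 x \right)} + 24 x^{2} \cos{\left(2 x \right)} - 24 x \sin{\left(2 x \right)} - 30 x \cos{\left(2 x \right)} + 15 \sin{\left(2 x \right)} - 12 \cos{\left(2 x \right)}}{24}; value = \frac{185 \sin{\left(4 \right)}}{24} - \frac{19 \cos{\left(6 \right)}}{4} + 6 \cos{\left(4 \right)} - \frac{35 \sin{\left(6 \right)}}{8}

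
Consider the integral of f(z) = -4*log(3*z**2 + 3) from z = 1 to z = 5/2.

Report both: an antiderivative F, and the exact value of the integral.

Antiderivative: F(z) = -4*z*log(3*z**2 + 3) + 8*z - 8*atan(z); value = -10*log(87/4) - 8*atan(5/2) + 2*pi + 4*log(6) + 12

Whatever form F(z) takes, F'(z) = f(z) is non-negotiable.
F(z) = -4*z*log(3*z**2 + 3) + 8*z - 8*atan(z) is an antiderivative of f.
Check: d/dz[-4*z*log(3*z**2 + 3) + 8*z - 8*atan(z)] = -4*log(z**2 + 1) - 4*log(3), which equals f(z).
F(5/2) = -10*log(87/4) - 8*atan(5/2) + 20; F(1) = -4*log(6) - 2*pi + 8.
Integral = F(5/2) - F(1) = -10*log(87/4) - 8*atan(5/2) + 2*pi + 4*log(6) + 12.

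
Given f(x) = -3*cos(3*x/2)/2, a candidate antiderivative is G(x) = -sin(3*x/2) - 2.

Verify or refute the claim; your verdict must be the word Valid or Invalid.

Valid: G'(x) = f(x).

d/dx[G] = -3*cos(3*x/2)/2
This equals f(x) exactly, so the claim holds.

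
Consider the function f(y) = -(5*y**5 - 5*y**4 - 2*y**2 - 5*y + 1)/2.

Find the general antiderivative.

F(y) = -5*y**6/12 + y**5/2 + y**3/3 + 5*y**2/4 - y/2 + C

Since d/dy undoes antidifferentiation here, F'(y) = f(y) is required of F(y).
Check: d/dy[-5*y**6/12 + y**5/2 + y**3/3 + 5*y**2/4 - y/2] = -5*y**5/2 + 5*y**4/2 + y**2 + 5*y/2 - 1/2, which equals f(y).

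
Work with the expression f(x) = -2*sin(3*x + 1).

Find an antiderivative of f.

An antiderivative is F(x) = 2*cos(3*x + 1)/3.

A first test for any F(x): its x-derivative must equal f(x) identically.
Check: d/dx[2*cos(3*x + 1)/3] = -2*sin(3*x + 1) = f(x).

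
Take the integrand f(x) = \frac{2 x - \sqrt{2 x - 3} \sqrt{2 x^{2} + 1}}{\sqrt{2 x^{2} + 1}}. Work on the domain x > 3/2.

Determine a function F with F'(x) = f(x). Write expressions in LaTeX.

A first test for any F(x): its x-derivative must equal f(x) identically.
Check: d/dx[\frac{- \left(2 x - 3\right)^{\frac{3}{2}} + 3 \sqrt{2 x^{2} + 1}}{3}] = \frac{2 x - \sqrt{2 x - 3} \sqrt{2 x^{2} + 1}}{\sqrt{2 x^{2} + 1}} = f(x).

An antiderivative is F(x) = \frac{- \left(2 x - 3\right)^{\frac{3}{2}} + 3 \sqrt{2 x^{2} + 1}}{3}.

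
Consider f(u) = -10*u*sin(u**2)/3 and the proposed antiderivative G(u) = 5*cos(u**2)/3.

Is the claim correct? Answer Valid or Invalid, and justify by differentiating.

Valid - the claim checks out under differentiation.

d/du[G] = -10*u*sin(u**2)/3
This equals f(u) exactly, so the claim holds.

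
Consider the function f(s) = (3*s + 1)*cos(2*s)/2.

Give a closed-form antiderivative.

An antiderivative is F(s) = 3*s*sin(2*s)/4 + sin(2*s)/4 + 3*cos(2*s)/8.

Check any antiderivative F(s) by computing F'(s) and comparing it with f(s).
Check: d/ds[3*s*sin(2*s)/4 + sin(2*s)/4 + 3*cos(2*s)/8] = 3*s*cos(2*s)/2 + cos(2*s)/2, which equals f(s).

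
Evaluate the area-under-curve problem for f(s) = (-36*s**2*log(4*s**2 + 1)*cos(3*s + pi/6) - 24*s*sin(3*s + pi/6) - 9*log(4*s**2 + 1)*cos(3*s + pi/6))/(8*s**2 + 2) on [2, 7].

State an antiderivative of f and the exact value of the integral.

f has the shape u'v + uv' for u = -3*log(4*s**2 + 1)/2 and v = sin(3*s + pi/6) — it is the derivative of the product u*v.
F(s) = -3*log(4*s**2 + 1)*sin(3*s + pi/6)/2 is an antiderivative of f.
Check: d/ds[-3*log(4*s**2 + 1)*sin(3*s + pi/6)/2] = (-36*s**2*log(4*s**2 + 1)*cos(3*s + pi/6) - 24*s*sin(3*s + pi/6) - 9*log(4*s**2 + 1)*cos(3*s + pi/6))/(8*s**2 + 2) = f(s).
F(7) = -3*log(197)*sin(pi/6 + 21)/2; F(2) = -3*log(17)*sin(pi/6 + 6)/2.
Integral = F(7) - F(2) = -3*log(197)*sin(pi/6 + 21)/2 + 3*log(17)*sin(pi/6 + 6)/2.

Antiderivative: F(s) = -3*log(4*s**2 + 1)*sin(3*s + pi/6)/2; value = -3*log(197)*sin(pi/6 + 21)/2 + 3*log(17)*sin(pi/6 + 6)/2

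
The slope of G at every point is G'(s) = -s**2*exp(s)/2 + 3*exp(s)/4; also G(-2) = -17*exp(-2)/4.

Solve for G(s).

G(s) = -(2*s**2 - 4*s + 1)*exp(s)/4

G'(s) has the shape u'v + uv' for u = -s**2/2 + s - 1/4 and v = exp(s) — it is the derivative of the product u*v.
A general antiderivative is (-2*s**2 + 4*s - 1)*exp(s)/4 + C.
The condition gives C = -17*exp(-2)/4 - (-17*exp(-2)/4) = 0.
So G(s) = -(2*s**2 - 4*s + 1)*exp(s)/4.
Check: d/ds[-(2*s**2 - 4*s + 1)*exp(s)/4] = -s**2*exp(s)/2 + 3*exp(s)/4 = G'(s).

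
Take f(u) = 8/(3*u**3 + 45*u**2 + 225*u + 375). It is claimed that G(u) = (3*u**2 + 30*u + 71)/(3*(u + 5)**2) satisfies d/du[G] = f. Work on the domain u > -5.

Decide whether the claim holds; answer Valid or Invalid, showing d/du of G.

Valid: G'(u) = f(u).

d/du[G] = 8/(3*u**3 + 45*u**2 + 225*u + 375)
This equals f(u) exactly, so the claim holds.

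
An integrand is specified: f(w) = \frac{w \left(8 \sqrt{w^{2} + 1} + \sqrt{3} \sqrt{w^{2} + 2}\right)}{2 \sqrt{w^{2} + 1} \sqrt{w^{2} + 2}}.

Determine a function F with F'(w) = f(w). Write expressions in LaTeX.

Recover f(w) by differentiating a candidate F(w); any mismatch rules it out.
Check: d/dw[\frac{\sqrt{3} \sqrt{w^{2} + 1}}{2} + 4 \sqrt{w^{2} + 2}] = \frac{8 w \sqrt{w^{2} + 1} + \sqrt{3} w \sqrt{w^{2} + 2}}{2 \sqrt{w^{2} + 1} \sqrt{w^{2} + 2}}, which equals f(w).

An antiderivative is F(w) = \frac{\sqrt{3} \sqrt{w^{2} + 1}}{2} + 4 \sqrt{w^{2} + 2}.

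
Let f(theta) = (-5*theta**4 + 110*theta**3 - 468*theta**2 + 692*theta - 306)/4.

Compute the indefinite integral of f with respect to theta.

F(theta) = -theta**5/4 + 55*theta**4/8 - 39*theta**3 + 173*theta**2/2 - 153*theta/2 + C

Differentiate the proposed F(theta) back; it has to land on f(theta) exactly.
Check: d/dtheta[-theta**5/4 + 55*theta**4/8 - 39*theta**3 + 173*theta**2/2 - 153*theta/2] = -5*theta**4/4 + 55*theta**3/2 - 117*theta**2 + 173*theta - 153/2, which equals f(theta).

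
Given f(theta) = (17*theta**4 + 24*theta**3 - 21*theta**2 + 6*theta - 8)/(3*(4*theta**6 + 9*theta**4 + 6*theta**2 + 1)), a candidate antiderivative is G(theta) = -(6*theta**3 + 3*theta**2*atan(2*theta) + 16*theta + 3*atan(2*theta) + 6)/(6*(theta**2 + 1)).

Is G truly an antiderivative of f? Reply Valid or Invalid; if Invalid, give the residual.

d/dtheta[G] = (-12*theta**6 - 10*theta**4 + 24*theta**3 - 39*theta**2 + 6*theta - 11)/(12*theta**6 + 27*theta**4 + 18*theta**2 + 3)
d/dtheta[G] - f(theta) = -1 != 0.

Invalid: d/dtheta[G] - f = -1, which is not 0.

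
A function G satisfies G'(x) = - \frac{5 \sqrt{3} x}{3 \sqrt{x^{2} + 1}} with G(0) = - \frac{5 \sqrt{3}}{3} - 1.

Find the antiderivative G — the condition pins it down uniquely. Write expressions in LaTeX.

G(x) = - \frac{5 \sqrt{3 x^{2} + 3}}{3} - 1

The substitution u = 3 x^{2} + 3 works: G'(x) is exactly (dG/du)*(du/dx) for that inner function.
A general antiderivative is - \frac{5 \sqrt{3 x^{2} + 3}}{3} + C.
The condition gives C = - \frac{5 \sqrt{3}}{3} - 1 - (- \frac{5 \sqrt{3}}{3}) = -1.
So G(x) = - \frac{5 \sqrt{3 x^{2} + 3}}{3} - 1.
Check: d/dx[- \frac{5 \sqrt{3 x^{2} + 3}}{3} - 1] = - \frac{5 \sqrt{3} x}{3 \sqrt{x^{2} + 1}} = G'(x).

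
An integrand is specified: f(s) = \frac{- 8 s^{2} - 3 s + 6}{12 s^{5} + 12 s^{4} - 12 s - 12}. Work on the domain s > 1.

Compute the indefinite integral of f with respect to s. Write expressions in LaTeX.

The denominator factors as 12 \left(s - 1\right) \left(s + 1\right)^{2} \left(s^{2} + 1\right); partial fractions split f into directly integrable pieces: \frac{17 s - 11}{48 \left(s^{2} + 1\right)} - \frac{29}{96 \left(s + 1\right)} - \frac{1}{48 \left(s + 1\right)^{2}} - \frac{5}{96 \left(s - 1\right)}.
Check: d/ds[- \frac{5 \log{\left(s - 1 \right)}}{96} - \frac{29 \log{\left(s + 1 \right)}}{96} + \frac{17 \log{\left(s^{2} + 1 \right)}}{96} - \frac{11 \operatorname{atan}{\left(s \right)}}{48} + \frac{1}{48 s + 48}] = \frac{- 8 s^{2} - 3 s + 6}{12 s^{5} + 12 s^{4} - 12 s - 12} = f(s).

F(s) = - \frac{5 \log{\left(s - 1 \right)}}{96} - \frac{29 \log{\left(s + 1 \right)}}{96} + \frac{17 \log{\left(s^{2} + 1 \right)}}{96} - \frac{11 \operatorname{atan}{\left(s \right)}}{48} + \frac{1}{48 s + 48} + C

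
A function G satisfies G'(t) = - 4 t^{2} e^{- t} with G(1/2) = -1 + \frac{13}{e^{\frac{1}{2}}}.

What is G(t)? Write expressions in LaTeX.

G(t) = \left(4 t^{2} + 8 t - e^{t} + 8\right) e^{- t}

Recognize the product-rule pattern: G'(t) = u'v + uv' with u = 4 t^{2} + 8 t + 8, v = e^{- t}, so integration by parts undoes it.
A general antiderivative is \left(4 t^{2} + 8 t + 8\right) e^{- t} + C.
The condition gives C = -1 + \frac{13}{e^{\frac{1}{2}}} - (\frac{13}{e^{\frac{1}{2}}}) = -1.
So G(t) = \left(4 t^{2} + 8 t - e^{t} + 8\right) e^{- t}.
Check: d/dt[\left(4 t^{2} + 8 t - e^{t} + 8\right) e^{- t}] = - 4 t^{2} e^{- t} = G'(t).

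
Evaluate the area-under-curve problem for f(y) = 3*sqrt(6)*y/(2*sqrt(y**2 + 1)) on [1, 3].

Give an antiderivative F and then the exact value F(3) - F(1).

The substitution u = 3*y**2/2 + 3/2 works: f is exactly (dF/du)*(du/dy) for that inner function.
F(y) = 3*sqrt(3*y**2/2 + 3/2) is an antiderivative of f.
Check: d/dy[3*sqrt(3*y**2/2 + 3/2)] = 3*sqrt(6)*y/(2*sqrt(y**2 + 1)) = f(y).
F(3) = 3*sqrt(15); F(1) = 3*sqrt(3).
Integral = F(3) - F(1) = -3*sqrt(3) + 3*sqrt(15).

Antiderivative: F(y) = 3*sqrt(3*y**2/2 + 3/2); value = -3*sqrt(3) + 3*sqrt(15)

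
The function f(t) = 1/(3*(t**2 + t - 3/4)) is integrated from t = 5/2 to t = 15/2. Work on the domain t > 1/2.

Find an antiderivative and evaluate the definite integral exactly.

Antiderivative: F(t) = -(-log(t - 1/2) + log(t + 3/2))/6; value = -log(9)/6 - log(2)/6 + log(4)/6 + log(7)/6

Factor the denominator (3*(2*t - 1)*(2*t + 3)) and decompose: f = -1/(3*(2*t + 3)) + 1/(3*(2*t - 1)); each piece integrates to a log, atan, or power term.
F(t) = -(-log(t - 1/2) + log(t + 3/2))/6 is an antiderivative of f.
Check: d/dt[-(-log(t - 1/2) + log(t + 3/2))/6] = 4/(12*t**2 + 12*t - 9), which equals f(t).
F(15/2) = -log(9)/6 + log(7)/6; F(5/2) = -log(4)/6 + log(2)/6.
Integral = F(15/2) - F(5/2) = -log(9)/6 - log(2)/6 + log(4)/6 + log(7)/6.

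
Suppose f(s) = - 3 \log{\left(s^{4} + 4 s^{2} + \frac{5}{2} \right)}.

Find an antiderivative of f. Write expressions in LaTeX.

An antiderivative is F(s) = - 3 s \log{\left(s^{4} + 4 s^{2} + \frac{5}{2} \right)} + 12 s - 6 \sqrt{2 - \frac{\sqrt{6}}{2}} \operatorname{atan}{\left(\frac{\sqrt{2} s}{\sqrt{4 - \sqrt{6}}} \right)} - 6 \sqrt{\frac{\sqrt{6}}{2} + 2} \operatorname{atan}{\left(\frac{\sqrt{2} s}{\sqrt{\sqrt{6} + 4}} \right)}.

A candidate is checked by its d/ds: the result must match f(s).
Check: d/ds[- 3 s \log{\left(s^{4} + 4 s^{2} + \frac{5}{2} \right)} + 12 s - 6 \sqrt{2 - \frac{\sqrt{6}}{2}} \operatorname{atan}{\left(\frac{\sqrt{2} s}{\sqrt{4 - \sqrt{6}}} \right)} - 6 \sqrt{\frac{\sqrt{6}}{2} + 2} \operatorname{atan}{\left(\frac{\sqrt{2} s}{\sqrt{\sqrt{6} + 4}} \right)}] = - 3 \log{\left(s^{4} + 4 s^{2} + \frac{5}{2} \right)} = f(s).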